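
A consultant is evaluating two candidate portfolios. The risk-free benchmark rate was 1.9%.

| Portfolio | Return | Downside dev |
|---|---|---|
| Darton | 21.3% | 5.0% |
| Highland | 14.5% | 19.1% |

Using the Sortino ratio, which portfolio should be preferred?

Darton: Sortino ratio = (21.3% − 1.9%) / 5.0% = 3.880
Highland: Sortino ratio = (14.5% − 1.9%) / 19.1% = 0.660
Highest: Darton (3.880).

Darton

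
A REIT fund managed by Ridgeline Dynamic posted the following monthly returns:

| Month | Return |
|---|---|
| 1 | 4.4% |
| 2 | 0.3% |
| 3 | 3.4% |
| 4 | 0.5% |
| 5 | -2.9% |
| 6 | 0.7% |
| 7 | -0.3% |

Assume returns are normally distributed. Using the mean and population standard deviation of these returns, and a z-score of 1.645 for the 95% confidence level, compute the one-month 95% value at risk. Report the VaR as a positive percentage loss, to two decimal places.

2.80

Mean return r̄ = 6.10 / 7 = 0.8714%
Σ(r − r̄)² = 34.9343; population σ = √(34.9343/7) = 2.2340%
VaR = −(r̄ − z·σ) = −(0.8714 − 1.645 × 2.2340) = −(-2.8035) = 2.8035%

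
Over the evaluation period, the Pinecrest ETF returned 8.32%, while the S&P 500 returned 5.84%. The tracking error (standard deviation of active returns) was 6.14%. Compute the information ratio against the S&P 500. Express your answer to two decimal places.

0.40

IR = (Rp − Rb) / TE = (8.32% − 5.84%) / 6.14% = 2.48% / 6.14% = 0.4039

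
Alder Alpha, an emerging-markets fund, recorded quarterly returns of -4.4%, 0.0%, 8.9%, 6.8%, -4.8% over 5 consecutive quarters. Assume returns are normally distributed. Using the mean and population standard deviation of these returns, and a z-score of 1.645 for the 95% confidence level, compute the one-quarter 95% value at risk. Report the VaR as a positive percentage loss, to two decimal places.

7.99

r̄ = (-4.4 + 0 + 8.9 + 6.8 − 4.8) / 5 = 1.3000%
Σ(r − r̄)² = 159.4000; population σ = √(159.4000/5) = 5.6462%
VaR = −(r̄ − z·σ) = −(1.3000 − 1.645 × 5.6462) = −(-7.9880) = 7.9880%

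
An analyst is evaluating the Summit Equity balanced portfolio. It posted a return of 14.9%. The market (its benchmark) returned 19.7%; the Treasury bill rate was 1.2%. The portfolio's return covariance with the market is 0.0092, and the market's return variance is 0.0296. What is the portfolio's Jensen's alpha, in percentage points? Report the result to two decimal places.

β = Cov / Var = 0.0092 / 0.0296 = 0.3108
E[R] = Rf + β(Rm − Rf) = 1.2% + 0.3108 × (19.7% − 1.2%) = 6.9498%
α = Rp − E[R] = 14.9% − 6.9498% = 7.9502

7.95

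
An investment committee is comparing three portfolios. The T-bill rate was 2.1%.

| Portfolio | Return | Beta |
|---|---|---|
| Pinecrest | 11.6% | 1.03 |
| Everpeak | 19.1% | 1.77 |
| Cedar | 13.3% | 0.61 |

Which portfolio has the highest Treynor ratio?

Cedar

Pinecrest: Treynor = (11.6% − 2.1%) / 1.03 = 9.223
Everpeak: Treynor = (19.1% − 2.1%) / 1.77 = 9.605
Cedar: Treynor = (13.3% − 2.1%) / 0.61 = 18.361
Highest: Cedar (18.361).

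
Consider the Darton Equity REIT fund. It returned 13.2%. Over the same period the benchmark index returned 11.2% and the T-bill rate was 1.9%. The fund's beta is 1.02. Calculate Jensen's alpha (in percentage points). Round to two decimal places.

CAPM expected return = Rf + β(Rm − Rf) = 1.9% + 1.02 × (11.2% − 1.9%) = 1.9 + 1.02 × 9.30 = 11.3860%
Jensen's α = Rp − E[R] = 13.2% − 11.3860% = 1.8140

1.81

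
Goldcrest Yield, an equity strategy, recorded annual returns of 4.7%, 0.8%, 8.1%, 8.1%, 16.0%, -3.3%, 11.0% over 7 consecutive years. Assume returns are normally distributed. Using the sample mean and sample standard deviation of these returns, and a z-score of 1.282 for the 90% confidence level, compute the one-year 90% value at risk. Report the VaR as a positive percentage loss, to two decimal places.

1.75

r̄ = (4.7 + 0.8 + 8.1 + 8.1 + 16 − 3.3 + 11) / 7 = 45.40 / 7 = 6.4857%
Sample std dev = √[247.3886 / 6] = 6.4212%
VaR = −(r̄ − z·σ) = −(6.4857 − 1.282 × 6.4212) = −(-1.7463) = 1.7463%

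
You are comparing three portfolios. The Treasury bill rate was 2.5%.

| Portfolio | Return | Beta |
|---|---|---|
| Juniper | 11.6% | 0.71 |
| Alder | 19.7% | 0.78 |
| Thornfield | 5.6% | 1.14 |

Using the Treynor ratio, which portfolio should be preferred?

Alder

Juniper: Treynor = (11.6% − 2.5%) / 0.71 = 12.817
Alder: Treynor = (19.7% − 2.5%) / 0.78 = 22.051
Thornfield: Treynor = (5.6% − 2.5%) / 1.14 = 2.719
Highest: Alder (22.051).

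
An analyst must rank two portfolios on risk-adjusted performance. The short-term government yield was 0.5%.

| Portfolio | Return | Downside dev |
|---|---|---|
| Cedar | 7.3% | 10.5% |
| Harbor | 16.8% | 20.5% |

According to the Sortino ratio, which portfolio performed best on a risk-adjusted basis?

Cedar: Sortino ratio = (7.3% − 0.5%) / 10.5% = 0.648
Harbor: Sortino ratio = (16.8% − 0.5%) / 20.5% = 0.795
Highest: Harbor (0.795).

Harbor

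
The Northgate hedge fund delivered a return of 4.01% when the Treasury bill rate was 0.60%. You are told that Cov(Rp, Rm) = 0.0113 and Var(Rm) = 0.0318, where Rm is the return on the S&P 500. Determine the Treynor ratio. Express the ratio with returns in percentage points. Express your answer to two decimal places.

β = Cov / Var = 0.0113 / 0.0318 = 0.3553
Treynor = (Rp − Rf) / β = (4.01% − 0.60%) / 0.3553 = 3.41 / 0.3553 = 9.5975

9.60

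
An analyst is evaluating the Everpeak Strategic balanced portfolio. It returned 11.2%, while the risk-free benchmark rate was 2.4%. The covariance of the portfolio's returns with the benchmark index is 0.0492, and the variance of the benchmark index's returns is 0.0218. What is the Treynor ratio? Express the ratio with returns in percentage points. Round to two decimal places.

β = Cov / Var = 0.0492 / 0.0218 = 2.2569
Treynor = (Rp − Rf) / β = (11.2% − 2.4%) / 2.2569 = 8.80 / 2.2569 = 3.8992

3.90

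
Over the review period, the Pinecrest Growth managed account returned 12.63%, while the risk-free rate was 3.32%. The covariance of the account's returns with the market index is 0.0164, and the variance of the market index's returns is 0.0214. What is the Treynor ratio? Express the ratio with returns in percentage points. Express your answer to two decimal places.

12.15

β = Cov / Var = 0.0164 / 0.0214 = 0.7664
Treynor = (Rp − Rf) / β = (12.63% − 3.32%) / 0.7664 = 9.31 / 0.7664 = 12.1477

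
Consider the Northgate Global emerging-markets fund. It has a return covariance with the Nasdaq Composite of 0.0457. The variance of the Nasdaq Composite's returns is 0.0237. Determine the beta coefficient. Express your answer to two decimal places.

1.93

β = Cov(Rp, Rm) / Var(Rm) = 0.0457 / 0.0237 = 1.9283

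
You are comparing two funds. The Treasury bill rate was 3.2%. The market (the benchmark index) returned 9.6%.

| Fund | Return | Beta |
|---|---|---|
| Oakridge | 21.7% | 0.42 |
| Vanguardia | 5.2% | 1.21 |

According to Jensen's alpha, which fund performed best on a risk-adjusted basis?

Oakridge: α = 21.7% − [3.2% + 0.42 × (9.6% − 3.2%)] = 15.812
Vanguardia: α = 5.2% − [3.2% + 1.21 × (9.6% − 3.2%)] = -5.744
Highest: Oakridge (15.812).

Oakridge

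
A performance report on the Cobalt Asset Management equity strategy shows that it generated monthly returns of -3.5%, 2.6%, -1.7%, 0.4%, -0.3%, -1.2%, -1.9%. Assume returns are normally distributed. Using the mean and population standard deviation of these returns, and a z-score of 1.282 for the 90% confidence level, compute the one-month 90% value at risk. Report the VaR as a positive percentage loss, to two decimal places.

μ = (-3.5 + 2.6 − 1.7 + 0.4 − 0.3 − 1.2 − 1.9) / 7 = -5.60 / 7 = -0.8000%
Σ(r − μ)² = (-3.5 − (-0.8000))² + (2.6 − (-0.8000))² + … = 22.7200
population σ = √(22.7200 / 7) = √3.2457 = 1.8016%
VaR = −(μ − z·σ) = −(-0.8000 − 1.282 × 1.8016) = −(-3.1097) = 3.1097%

3.11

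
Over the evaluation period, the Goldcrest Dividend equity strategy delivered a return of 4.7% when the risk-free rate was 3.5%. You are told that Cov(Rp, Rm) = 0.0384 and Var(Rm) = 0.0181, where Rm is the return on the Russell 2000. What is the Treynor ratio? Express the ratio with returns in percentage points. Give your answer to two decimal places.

β = Cov / Var = 0.0384 / 0.0181 = 2.1215
Treynor = (Rp − Rf) / β = (4.7% − 3.5%) / 2.1215 = 1.20 / 2.1215 = 0.5656

0.57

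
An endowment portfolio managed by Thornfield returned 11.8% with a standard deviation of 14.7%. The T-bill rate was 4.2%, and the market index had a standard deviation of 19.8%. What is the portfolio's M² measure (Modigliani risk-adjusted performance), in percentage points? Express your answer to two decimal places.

14.44

Sharpe = (Rp − Rf) / σp = (11.8% − 4.2%) / 14.7% = 0.5170
M² = Rf + Sharpe × σm = 4.2% + 0.5170 × 19.8% = 14.4366%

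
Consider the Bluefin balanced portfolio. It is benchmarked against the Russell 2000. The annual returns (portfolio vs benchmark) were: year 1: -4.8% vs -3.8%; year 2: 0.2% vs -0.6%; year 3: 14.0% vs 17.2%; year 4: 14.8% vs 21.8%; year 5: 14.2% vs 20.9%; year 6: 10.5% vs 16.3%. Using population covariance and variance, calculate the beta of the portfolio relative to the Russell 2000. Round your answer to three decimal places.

0.738

r̄p = 8.1500%,  r̄m = 11.9667%
Cov = Σ(rp − r̄p)(rm − r̄m) / 6 = 77.3867
Var(rm) = Σ(rm − r̄m)² / 6 = 104.8622
β = Cov / Var = 77.3867 / 104.8622 = 0.7380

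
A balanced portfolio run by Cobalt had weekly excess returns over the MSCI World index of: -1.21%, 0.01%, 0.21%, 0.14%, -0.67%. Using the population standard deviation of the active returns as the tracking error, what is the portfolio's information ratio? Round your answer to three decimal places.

Mean return r̄ = -1.520 / 5 = -0.3040%
Population σ = √[Σ(r − r̄)² / 5] = √[1.5147 / 5] = √0.3029 = 0.5504%
IR = r̄ / tracking error = -0.3040 / 0.5504 = -0.5523

-0.552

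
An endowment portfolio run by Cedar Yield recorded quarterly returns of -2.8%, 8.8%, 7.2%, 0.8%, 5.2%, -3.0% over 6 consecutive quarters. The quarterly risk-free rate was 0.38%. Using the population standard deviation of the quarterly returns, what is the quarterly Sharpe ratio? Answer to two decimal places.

0.50

Mean return μ = 16.20 / 6 = 2.7000%
Σ(r − μ)² = (-2.8 − 2.7000)² + (8.8 − 2.7000)² + … = 130.0600
population σ = √(130.0600 / 6) = √21.6767 = 4.6558%
Sharpe = (μ − rf) / σ = (2.7000 − 0.38) / 4.6558 = 2.3200 / 4.6558 = 0.4983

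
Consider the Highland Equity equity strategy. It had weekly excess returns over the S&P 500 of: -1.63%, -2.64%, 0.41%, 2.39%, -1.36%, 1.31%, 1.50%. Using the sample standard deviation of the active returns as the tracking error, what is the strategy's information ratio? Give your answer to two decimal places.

μ = (-1.63 − 2.64 + 0.41 + 2.39 − 1.36 + 1.31 + 1.5) / 7 = -0.020 / 7 = -0.0029%
Σ(r − μ)² = 21.3223; sample σ = √(21.3223/6) = 1.8851%
IR = μ / tracking error = -0.0029 / 1.8851 = -0.0015

0.00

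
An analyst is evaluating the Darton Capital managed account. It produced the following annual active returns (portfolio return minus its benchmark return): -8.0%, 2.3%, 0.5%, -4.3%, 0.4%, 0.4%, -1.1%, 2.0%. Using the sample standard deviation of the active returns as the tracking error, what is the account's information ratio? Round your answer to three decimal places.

Mean return μ = -7.80 / 8 = -0.9750%
Sample std dev = √[85.9550 / 7] = 3.5042%
IR = μ / tracking error = -0.9750 / 3.5042 = -0.2782

-0.278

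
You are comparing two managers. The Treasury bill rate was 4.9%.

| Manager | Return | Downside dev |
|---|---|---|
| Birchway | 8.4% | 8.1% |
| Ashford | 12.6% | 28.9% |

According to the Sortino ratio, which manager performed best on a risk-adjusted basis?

Birchway: Sortino ratio = (8.4% − 4.9%) / 8.1% = 0.432
Ashford: Sortino ratio = (12.6% − 4.9%) / 28.9% = 0.266
Highest: Birchway (0.432).

Birchway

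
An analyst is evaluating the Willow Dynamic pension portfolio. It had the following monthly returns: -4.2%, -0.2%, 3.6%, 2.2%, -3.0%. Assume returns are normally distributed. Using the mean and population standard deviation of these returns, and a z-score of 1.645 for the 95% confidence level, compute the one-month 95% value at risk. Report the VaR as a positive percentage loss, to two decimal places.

5.20

r̄ = (-4.2 − 0.2 + 3.6 + 2.2 − 3) / 5 = -0.3200%
Σ(r − r̄)² = (-4.2 − (-0.3200))² + (-0.2 − (-0.3200))² + (3.6 − (-0.3200))² + … = 43.9680
σ = √[43.9680 / 5] = 2.9654%
VaR = −(r̄ − z·σ) = −(-0.3200 − 1.645 × 2.9654) = −(-5.1981) = 5.1981%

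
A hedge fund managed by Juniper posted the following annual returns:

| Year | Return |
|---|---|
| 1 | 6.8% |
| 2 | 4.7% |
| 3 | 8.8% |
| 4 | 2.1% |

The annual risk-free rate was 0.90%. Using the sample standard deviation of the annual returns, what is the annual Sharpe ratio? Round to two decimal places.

r̄ = (6.8 + 4.7 + 8.8 + 2.1) / 4 = 5.6000%
Σ(r − r̄)² = 24.7400; sample σ = √(24.7400/3) = 2.8717%
Sharpe = (r̄ − rf) / σ = (5.6000 − 0.9) / 2.8717 = 4.7000 / 2.8717 = 1.6367

1.64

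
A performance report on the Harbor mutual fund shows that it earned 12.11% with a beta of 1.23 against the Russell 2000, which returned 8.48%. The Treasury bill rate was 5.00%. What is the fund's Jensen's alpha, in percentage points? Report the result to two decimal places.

CAPM expected return = Rf + β(Rm − Rf) = 5.00% + 1.23 × (8.48% − 5.00%) = 5 + 1.23 × 3.48 = 9.2804%
Jensen's α = Rp − E[R] = 12.11% − 9.2804% = 2.8296

2.83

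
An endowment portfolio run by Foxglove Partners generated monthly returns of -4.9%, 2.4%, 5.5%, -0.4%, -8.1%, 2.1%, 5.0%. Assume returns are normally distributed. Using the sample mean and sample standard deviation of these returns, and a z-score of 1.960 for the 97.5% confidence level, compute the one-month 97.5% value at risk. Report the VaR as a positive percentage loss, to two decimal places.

μ = (-4.9 + 2.4 + 5.5 − 0.4 − 8.1 + 2.1 + 5) / 7 = 1.60 / 7 = 0.2286%
Σ(r − μ)² = 154.8343; sample σ = √(154.8343/6) = 5.0799%
VaR = −(μ − z·σ) = −(0.2286 − 1.960 × 5.0799) = −(-9.7280) = 9.7280%

9.73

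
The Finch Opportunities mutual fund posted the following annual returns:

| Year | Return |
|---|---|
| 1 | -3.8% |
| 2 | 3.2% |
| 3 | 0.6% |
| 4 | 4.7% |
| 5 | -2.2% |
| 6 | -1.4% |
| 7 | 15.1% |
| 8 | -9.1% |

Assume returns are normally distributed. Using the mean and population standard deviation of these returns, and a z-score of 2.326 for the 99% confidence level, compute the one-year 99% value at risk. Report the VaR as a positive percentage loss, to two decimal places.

14.68

r̄ = (-3.8 + 3.2 + 0.6 + 4.7 − 2.2 − 1.4 + 15.1 − 9.1) / 8 = 7.10 / 8 = 0.8875%
Σ(r − r̄)² = 358.4488; population σ = √(358.4488/8) = 6.6937%
VaR = −(r̄ − z·σ) = −(0.8875 − 2.326 × 6.6937) = −(-14.6820) = 14.6820%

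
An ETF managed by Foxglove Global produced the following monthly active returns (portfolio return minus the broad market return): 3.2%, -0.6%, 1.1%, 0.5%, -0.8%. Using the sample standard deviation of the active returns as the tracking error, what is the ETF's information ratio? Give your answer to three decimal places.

0.422

r̄ = (3.2 − 0.6 + 1.1 + 0.5 − 0.8) / 5 = 0.6800%
Sample σ = √[Σ(r − r̄)² / 4] = √[10.3880 / 4] = √2.5970 = 1.6115%
IR = r̄ / tracking error = 0.6800 / 1.6115 = 0.4220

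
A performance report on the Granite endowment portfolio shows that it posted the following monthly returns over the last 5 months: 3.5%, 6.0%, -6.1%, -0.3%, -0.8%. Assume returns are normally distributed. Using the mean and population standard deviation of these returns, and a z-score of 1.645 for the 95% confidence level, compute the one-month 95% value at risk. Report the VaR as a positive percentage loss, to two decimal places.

r̄ = (3.5 + 6 − 6.1 − 0.3 − 0.8) / 5 = 2.30 / 5 = 0.4600%
Σ(r − r̄)² = 85.1320; population σ = √(85.1320/5) = 4.1263%
VaR = −(r̄ − z·σ) = −(0.4600 − 1.645 × 4.1263) = −(-6.3278) = 6.3278%

6.33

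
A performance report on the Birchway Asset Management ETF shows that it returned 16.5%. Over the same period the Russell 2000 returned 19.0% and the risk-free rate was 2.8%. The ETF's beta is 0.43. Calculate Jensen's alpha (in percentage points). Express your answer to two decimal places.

CAPM expected return = Rf + β(Rm − Rf) = 2.8% + 0.43 × (19.0% − 2.8%) = 2.8 + 0.43 × 16.20 = 9.7660%
Jensen's α = Rp − E[R] = 16.5% − 9.7660% = 6.7340

6.73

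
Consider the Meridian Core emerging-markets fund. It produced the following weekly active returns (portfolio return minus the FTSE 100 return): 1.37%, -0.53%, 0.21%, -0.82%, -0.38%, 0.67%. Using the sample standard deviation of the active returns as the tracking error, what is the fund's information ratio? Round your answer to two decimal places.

0.10

μ = (1.37 − 0.53 + 0.21 − 0.82 − 0.38 + 0.67) / 6 = 0.520 / 6 = 0.0867%
Σ(r − μ)² = 3.4225; sample σ = √(3.4225/5) = 0.8273%
IR = μ / tracking error = 0.0867 / 0.8273 = 0.1048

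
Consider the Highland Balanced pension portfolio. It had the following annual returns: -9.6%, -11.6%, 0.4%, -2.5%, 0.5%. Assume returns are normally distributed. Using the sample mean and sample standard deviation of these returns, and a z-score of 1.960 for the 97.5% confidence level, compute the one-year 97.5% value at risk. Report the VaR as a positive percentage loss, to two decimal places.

15.71

Mean return r̄ = -22.80 / 5 = -4.5600%
Sample σ = √[Σ(r − r̄)² / 4] = √[129.4120 / 4] = √32.3530 = 5.6880%
VaR = −(r̄ − z·σ) = −(-4.5600 − 1.960 × 5.6880) = −(-15.7085) = 15.7085%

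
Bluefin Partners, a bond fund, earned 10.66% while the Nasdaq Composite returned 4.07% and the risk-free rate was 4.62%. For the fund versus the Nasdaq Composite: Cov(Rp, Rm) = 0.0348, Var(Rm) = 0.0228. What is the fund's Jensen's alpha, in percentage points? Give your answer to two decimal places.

β = Cov / Var = 0.0348 / 0.0228 = 1.5263
E[R] = Rf + β(Rm − Rf) = 4.62% + 1.5263 × (4.07% − 4.62%) = 3.7805%
α = Rp − E[R] = 10.66% − 3.7805% = 6.8795

6.88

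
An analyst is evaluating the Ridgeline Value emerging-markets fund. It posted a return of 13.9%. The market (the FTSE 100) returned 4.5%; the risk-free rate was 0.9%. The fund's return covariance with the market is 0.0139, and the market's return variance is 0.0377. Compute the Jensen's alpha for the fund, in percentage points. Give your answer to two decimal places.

β = Cov / Var = 0.0139 / 0.0377 = 0.3687
E[R] = Rf + β(Rm − Rf) = 0.9% + 0.3687 × (4.5% − 0.9%) = 2.2273%
α = Rp − E[R] = 13.9% − 2.2273% = 11.6727

11.67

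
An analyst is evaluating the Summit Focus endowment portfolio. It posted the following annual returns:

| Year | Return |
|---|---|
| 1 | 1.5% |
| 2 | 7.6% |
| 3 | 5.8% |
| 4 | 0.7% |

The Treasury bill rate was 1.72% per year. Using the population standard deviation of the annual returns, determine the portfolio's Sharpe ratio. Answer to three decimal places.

0.756

μ = (1.5 + 7.6 + 5.8 + 0.7) / 4 = 3.9000%
Population std dev = √[33.3000 / 4] = 2.8853%
Sharpe = (μ − rf) / σ = (3.9000 − 1.72) / 2.8853 = 2.1800 / 2.8853 = 0.7556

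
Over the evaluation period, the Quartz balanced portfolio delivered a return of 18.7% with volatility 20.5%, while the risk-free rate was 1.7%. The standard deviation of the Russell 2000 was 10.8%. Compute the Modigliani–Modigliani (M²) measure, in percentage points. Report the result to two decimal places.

10.66

Sharpe = (Rp − Rf) / σp = (18.7% − 1.7%) / 20.5% = 0.8293
M² = Rf + Sharpe × σm = 1.7% + 0.8293 × 10.8% = 10.6564%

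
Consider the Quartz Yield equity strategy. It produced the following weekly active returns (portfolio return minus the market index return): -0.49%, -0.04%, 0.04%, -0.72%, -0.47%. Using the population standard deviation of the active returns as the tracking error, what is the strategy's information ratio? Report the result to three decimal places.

-1.162

Mean return r̄ = -1.680 / 5 = -0.3360%
Population std dev = √[0.4181 / 5] = 0.2892%
IR = r̄ / tracking error = -0.3360 / 0.2892 = -1.1618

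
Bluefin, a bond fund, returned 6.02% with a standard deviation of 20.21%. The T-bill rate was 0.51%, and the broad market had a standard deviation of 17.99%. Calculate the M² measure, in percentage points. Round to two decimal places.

Sharpe = (Rp − Rf) / σp = (6.02% − 0.51%) / 20.21% = 0.2726
M² = Rf + Sharpe × σm = 0.51% + 0.2726 × 17.99% = 5.4141%

5.41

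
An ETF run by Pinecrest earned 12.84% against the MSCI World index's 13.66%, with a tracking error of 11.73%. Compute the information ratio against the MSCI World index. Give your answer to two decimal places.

IR = (Rp − Rb) / TE = (12.84% − 13.66%) / 11.73% = -0.82% / 11.73% = -0.0699

-0.07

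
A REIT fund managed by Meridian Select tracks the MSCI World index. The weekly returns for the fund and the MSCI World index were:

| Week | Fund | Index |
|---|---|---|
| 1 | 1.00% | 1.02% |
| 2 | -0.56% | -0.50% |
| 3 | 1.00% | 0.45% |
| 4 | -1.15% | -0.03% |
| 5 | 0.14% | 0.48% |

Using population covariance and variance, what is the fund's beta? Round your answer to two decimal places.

1.31

r̄p = 0.0860%,  r̄m = 0.2840%
Cov = Σ(rp − r̄p)(rm − r̄m) / 5 = 0.3459
Var(rm) = Σ(rm − r̄m)² / 5 = 0.2642
β = Cov / Var = 0.3459 / 0.2642 = 1.3092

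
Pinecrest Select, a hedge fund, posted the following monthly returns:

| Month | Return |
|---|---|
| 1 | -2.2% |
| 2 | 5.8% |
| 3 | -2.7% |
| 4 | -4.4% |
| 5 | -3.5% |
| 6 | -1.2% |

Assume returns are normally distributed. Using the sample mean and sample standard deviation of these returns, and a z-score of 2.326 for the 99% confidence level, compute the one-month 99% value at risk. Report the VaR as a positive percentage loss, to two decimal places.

μ = (-2.2 + 5.8 − 2.7 − 4.4 − 3.5 − 1.2) / 6 = -1.3667%
Σ(r − μ)² = (-2.2 − (-1.3667))² + (5.8 − (-1.3667))² + … = 67.6133
σ = √[67.6133 / 5] = 3.6773%
VaR = −(μ − z·σ) = −(-1.3667 − 2.326 × 3.6773) = −(-9.9201) = 9.9201%

9.92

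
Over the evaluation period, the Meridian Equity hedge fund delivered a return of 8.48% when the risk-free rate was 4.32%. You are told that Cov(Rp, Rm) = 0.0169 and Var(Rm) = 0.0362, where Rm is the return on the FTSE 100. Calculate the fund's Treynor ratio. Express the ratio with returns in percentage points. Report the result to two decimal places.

β = Cov / Var = 0.0169 / 0.0362 = 0.4669
Treynor = (Rp − Rf) / β = (8.48% − 4.32%) / 0.4669 = 4.16 / 0.4669 = 8.9098

8.91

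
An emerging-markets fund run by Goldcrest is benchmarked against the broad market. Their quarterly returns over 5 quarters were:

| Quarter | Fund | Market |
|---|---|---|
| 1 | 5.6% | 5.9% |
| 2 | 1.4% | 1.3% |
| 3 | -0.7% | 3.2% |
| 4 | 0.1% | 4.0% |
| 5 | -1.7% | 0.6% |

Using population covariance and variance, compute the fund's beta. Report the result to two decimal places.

r̄p = 0.9400%,  r̄m = 3.0000%
Cov = Σ(rp − r̄p)(rm − r̄m) / 5 = 3.5800
Var(rm) = Σ(rm − r̄m)² / 5 = 3.6200
β = Cov / Var = 3.5800 / 3.6200 = 0.9890

0.99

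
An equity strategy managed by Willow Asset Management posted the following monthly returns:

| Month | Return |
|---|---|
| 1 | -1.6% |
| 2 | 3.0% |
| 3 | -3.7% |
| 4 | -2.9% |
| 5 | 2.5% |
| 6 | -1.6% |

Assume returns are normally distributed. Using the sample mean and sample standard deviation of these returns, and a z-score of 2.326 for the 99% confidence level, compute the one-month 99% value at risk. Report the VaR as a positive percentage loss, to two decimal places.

Mean return r̄ = -4.30 / 6 = -0.7167%
Sample std dev = √[39.3883 / 5] = 2.8067%
VaR = −(r̄ − z·σ) = −(-0.7167 − 2.326 × 2.8067) = −(-7.2451) = 7.2451%

7.25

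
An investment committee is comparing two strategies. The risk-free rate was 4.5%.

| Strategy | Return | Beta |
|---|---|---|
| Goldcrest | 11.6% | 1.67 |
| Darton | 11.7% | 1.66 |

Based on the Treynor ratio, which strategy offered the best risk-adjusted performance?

Goldcrest: Treynor = (11.6% − 4.5%) / 1.67 = 4.251
Darton: Treynor = (11.7% − 4.5%) / 1.66 = 4.337
Highest: Darton (4.337).

Darton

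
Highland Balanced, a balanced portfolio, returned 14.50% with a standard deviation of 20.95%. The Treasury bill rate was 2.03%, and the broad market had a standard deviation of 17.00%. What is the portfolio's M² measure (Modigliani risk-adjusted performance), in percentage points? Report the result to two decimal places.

12.15

Sharpe = (Rp − Rf) / σp = (14.50% − 2.03%) / 20.95% = 0.5952
M² = Rf + Sharpe × σm = 2.03% + 0.5952 × 17.00% = 12.1484%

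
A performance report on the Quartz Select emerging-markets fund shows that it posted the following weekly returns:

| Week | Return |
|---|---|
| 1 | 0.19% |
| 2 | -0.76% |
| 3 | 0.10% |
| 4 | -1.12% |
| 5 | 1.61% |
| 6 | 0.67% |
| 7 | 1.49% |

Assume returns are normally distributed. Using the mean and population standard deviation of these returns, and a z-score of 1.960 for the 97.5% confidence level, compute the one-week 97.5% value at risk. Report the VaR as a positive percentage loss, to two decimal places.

1.57

r̄ = (0.19 − 0.76 + 0.1 − 1.12 + 1.61 + 0.67 + 1.49) / 7 = 2.180 / 7 = 0.3114%
Σ(r − r̄)² = (0.19 − 0.3114)² + (-0.76 − 0.3114)² + … = 6.4603
σ = √[6.4603 / 7] = 0.9607%
VaR = −(r̄ − z·σ) = −(0.3114 − 1.960 × 0.9607) = −(-1.5716) = 1.5716%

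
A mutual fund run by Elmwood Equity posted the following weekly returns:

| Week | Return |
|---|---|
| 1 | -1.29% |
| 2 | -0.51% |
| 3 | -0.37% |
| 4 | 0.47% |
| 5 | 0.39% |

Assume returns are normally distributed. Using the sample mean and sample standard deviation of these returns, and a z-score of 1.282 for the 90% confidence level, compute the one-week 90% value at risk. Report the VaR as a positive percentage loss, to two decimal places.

Mean return μ = -1.310 / 5 = -0.2620%
Σ(r − μ)² = (-1.29 − (-0.2620))² + (-0.51 − (-0.2620))² + (-0.37 − (-0.2620))² + … = 2.0909
σ = √[2.0909 / 4] = 0.7230%
VaR = −(μ − z·σ) = −(-0.2620 − 1.282 × 0.7230) = −(-1.1889) = 1.1889%

1.19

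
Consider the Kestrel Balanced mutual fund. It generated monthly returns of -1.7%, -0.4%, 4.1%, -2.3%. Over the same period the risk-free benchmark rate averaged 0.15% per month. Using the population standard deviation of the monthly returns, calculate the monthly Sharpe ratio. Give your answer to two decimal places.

-0.09

r̄ = (-1.7 − 0.4 + 4.1 − 2.3) / 4 = -0.0750%
Σ(r − r̄)² = 25.1275; population σ = √(25.1275/4) = 2.5064%
Sharpe = (r̄ − rf) / σ = (-0.0750 − 0.15) / 2.5064 = -0.2250 / 2.5064 = -0.0898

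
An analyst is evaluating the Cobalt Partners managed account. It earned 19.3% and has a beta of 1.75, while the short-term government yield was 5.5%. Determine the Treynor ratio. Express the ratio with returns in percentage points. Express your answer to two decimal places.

7.89

Treynor = (Rp − Rf) / β = (19.3% − 5.5%) / 1.75 = 13.80 / 1.75 = 7.8857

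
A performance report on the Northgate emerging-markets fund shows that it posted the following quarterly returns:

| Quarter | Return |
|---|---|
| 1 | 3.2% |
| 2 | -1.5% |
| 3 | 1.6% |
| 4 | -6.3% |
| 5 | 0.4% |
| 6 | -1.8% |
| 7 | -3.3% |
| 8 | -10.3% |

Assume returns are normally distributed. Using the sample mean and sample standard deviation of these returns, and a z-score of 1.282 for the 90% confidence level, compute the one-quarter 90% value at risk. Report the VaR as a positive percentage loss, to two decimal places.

Mean return r̄ = -18.00 / 8 = -2.2500%
Σ(r − r̄)² = (3.2 − (-2.2500))² + (-1.5 − (-2.2500))² + (1.6 − (-2.2500))² + … = 134.6200
σ = √[134.6200 / 7] = 4.3854%
VaR = −(r̄ − z·σ) = −(-2.2500 − 1.282 × 4.3854) = −(-7.8721) = 7.8721%

7.87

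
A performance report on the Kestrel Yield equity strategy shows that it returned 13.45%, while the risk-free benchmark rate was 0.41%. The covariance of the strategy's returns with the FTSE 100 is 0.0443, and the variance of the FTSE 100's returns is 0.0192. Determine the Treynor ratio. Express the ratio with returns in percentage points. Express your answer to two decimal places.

5.65

β = Cov / Var = 0.0443 / 0.0192 = 2.3073
Treynor = (Rp − Rf) / β = (13.45% − 0.41%) / 2.3073 = 13.04 / 2.3073 = 5.6516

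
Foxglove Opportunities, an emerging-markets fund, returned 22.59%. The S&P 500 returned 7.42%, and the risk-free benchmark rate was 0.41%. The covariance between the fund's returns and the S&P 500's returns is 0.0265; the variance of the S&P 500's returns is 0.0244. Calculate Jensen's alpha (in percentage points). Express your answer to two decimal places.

14.57

β = Cov / Var = 0.0265 / 0.0244 = 1.0861
E[R] = Rf + β(Rm − Rf) = 0.41% + 1.0861 × (7.42% − 0.41%) = 8.0236%
α = Rp − E[R] = 22.59% − 8.0236% = 14.5664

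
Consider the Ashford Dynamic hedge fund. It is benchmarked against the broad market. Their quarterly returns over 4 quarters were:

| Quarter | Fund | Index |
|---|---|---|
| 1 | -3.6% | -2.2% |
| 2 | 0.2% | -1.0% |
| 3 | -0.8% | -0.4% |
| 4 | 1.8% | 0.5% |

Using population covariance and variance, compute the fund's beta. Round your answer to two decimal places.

r̄p = -0.6000%,  r̄m = -0.7750%
Cov = Σ(rp − r̄p)(rm − r̄m) / 4 = 1.7700
Var(rm) = Σ(rm − r̄m)² / 4 = 0.9619
β = Cov / Var = 1.7700 / 0.9619 = 1.8401

1.84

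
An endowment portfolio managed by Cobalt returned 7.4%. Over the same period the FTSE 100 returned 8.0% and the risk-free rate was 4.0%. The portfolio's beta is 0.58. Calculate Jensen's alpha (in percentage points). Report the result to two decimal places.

CAPM expected return = Rf + β(Rm − Rf) = 4.0% + 0.58 × (8.0% − 4.0%) = 4 + 0.58 × 4.00 = 6.3200%
Jensen's α = Rp − E[R] = 7.4% − 6.3200% = 1.0800

1.08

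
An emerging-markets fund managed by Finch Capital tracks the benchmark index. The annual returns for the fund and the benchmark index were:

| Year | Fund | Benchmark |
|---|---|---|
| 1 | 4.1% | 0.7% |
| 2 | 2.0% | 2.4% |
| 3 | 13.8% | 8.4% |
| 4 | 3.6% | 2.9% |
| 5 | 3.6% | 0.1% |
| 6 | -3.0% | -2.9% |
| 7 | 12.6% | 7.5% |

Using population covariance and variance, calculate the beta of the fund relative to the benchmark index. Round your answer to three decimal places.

1.406

r̄p = 5.2429%,  r̄m = 2.7286%
Cov = Σ(rp − r̄p)(rm − r̄m) / 7 = 19.6359
Var(rm) = Σ(rm − r̄m)² / 7 = 13.9678
β = Cov / Var = 19.6359 / 13.9678 = 1.4058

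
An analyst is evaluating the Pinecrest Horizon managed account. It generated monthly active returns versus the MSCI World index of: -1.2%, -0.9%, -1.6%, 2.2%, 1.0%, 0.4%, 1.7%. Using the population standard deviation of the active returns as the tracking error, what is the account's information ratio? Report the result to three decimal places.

μ = (-1.2 − 0.9 − 1.6 + 2.2 + 1 + 0.4 + 1.7) / 7 = 0.2286%
Σ(r − μ)² = 13.3343; population σ = √(13.3343/7) = 1.3802%
IR = μ / tracking error = 0.2286 / 1.3802 = 0.1656

0.166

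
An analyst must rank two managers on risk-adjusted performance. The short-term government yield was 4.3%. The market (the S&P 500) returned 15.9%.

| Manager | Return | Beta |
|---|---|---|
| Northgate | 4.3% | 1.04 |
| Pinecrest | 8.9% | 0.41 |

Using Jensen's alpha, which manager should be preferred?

Pinecrest

Northgate: α = 4.3% − [4.3% + 1.04 × (15.9% − 4.3%)] = -12.064
Pinecrest: α = 8.9% − [4.3% + 0.41 × (15.9% − 4.3%)] = -0.156
Highest: Pinecrest (-0.156).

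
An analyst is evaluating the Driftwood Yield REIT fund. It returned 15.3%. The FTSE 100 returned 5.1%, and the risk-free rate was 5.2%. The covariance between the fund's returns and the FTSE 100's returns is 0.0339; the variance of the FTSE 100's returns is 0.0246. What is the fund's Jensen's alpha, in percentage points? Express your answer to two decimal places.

β = Cov / Var = 0.0339 / 0.0246 = 1.3780
E[R] = Rf + β(Rm − Rf) = 5.2% + 1.3780 × (5.1% − 5.2%) = 5.0622%
α = Rp − E[R] = 15.3% − 5.0622% = 10.2378

10.24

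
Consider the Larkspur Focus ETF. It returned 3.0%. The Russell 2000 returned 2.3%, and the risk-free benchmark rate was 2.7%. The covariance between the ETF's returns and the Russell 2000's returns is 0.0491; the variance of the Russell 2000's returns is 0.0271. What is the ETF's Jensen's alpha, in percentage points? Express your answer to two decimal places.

β = Cov / Var = 0.0491 / 0.0271 = 1.8118
E[R] = Rf + β(Rm − Rf) = 2.7% + 1.8118 × (2.3% − 2.7%) = 1.9753%
α = Rp − E[R] = 3.0% − 1.9753% = 1.0247

1.02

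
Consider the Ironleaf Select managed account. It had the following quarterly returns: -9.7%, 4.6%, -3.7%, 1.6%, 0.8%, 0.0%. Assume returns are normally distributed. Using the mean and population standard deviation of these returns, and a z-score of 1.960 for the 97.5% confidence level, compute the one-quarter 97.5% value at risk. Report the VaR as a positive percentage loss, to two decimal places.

Mean return r̄ = -6.40 / 6 = -1.0667%
Population σ = √[Σ(r − r̄)² / 6] = √[125.3133 / 6] = √20.8856 = 4.5701%
VaR = −(r̄ − z·σ) = −(-1.0667 − 1.960 × 4.5701) = −(-10.0241) = 10.0241%

10.02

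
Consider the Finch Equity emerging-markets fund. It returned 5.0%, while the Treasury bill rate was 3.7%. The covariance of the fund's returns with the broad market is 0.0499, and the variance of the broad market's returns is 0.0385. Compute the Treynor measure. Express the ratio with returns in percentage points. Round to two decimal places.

β = Cov / Var = 0.0499 / 0.0385 = 1.2961
Treynor = (Rp − Rf) / β = (5.0% − 3.7%) / 1.2961 = 1.30 / 1.2961 = 1.0030

1.00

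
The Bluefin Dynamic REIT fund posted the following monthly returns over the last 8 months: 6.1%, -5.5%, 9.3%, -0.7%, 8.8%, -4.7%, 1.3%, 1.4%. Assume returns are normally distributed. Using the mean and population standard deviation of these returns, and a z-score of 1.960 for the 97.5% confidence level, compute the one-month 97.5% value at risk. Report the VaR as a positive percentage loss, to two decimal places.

8.41

r̄ = (6.1 − 5.5 + 9.3 − 0.7 + 8.8 − 4.7 + 1.3 + 1.4) / 8 = 16.00 / 8 = 2.0000%
Σ(r − r̄)² = 225.6200; population σ = √(225.6200/8) = 5.3106%
VaR = −(r̄ − z·σ) = −(2.0000 − 1.960 × 5.3106) = −(-8.4088) = 8.4088%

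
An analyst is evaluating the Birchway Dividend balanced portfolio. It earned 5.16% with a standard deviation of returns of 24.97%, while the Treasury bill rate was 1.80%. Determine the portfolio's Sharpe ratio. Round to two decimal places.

0.13

Sharpe = (Rp − Rf) / σp = (5.16% − 1.80%) / 24.97% = 3.36% / 24.97% = 0.1346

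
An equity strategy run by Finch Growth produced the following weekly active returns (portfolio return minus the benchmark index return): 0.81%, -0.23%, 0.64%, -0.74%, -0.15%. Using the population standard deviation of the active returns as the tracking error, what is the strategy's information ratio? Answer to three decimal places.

0.114

μ = (0.81 − 0.23 + 0.64 − 0.74 − 0.15) / 5 = 0.0660%
Σ(r − μ)² = 1.6669; population σ = √(1.6669/5) = 0.5774%
IR = μ / tracking error = 0.0660 / 0.5774 = 0.1143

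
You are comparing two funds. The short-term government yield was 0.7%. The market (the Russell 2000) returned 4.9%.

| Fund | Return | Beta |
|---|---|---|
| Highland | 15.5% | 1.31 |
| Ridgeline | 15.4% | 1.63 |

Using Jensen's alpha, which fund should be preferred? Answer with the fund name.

Highland

Highland: α = 15.5% − [0.7% + 1.31 × (4.9% − 0.7%)] = 9.298
Ridgeline: α = 15.4% − [0.7% + 1.63 × (4.9% − 0.7%)] = 7.854
Highest: Highland (9.298).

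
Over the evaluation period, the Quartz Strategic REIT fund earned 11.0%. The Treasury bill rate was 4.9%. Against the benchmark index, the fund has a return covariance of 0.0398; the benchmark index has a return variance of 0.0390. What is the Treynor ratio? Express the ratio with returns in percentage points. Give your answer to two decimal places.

5.98

β = Cov / Var = 0.0398 / 0.0390 = 1.0205
Treynor = (Rp − Rf) / β = (11.0% − 4.9%) / 1.0205 = 6.10 / 1.0205 = 5.9775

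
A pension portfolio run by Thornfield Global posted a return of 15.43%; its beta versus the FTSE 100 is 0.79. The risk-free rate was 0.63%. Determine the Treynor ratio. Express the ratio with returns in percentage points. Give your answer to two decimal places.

Treynor = (Rp − Rf) / β = (15.43% − 0.63%) / 0.79 = 14.80 / 0.79 = 18.7342

18.73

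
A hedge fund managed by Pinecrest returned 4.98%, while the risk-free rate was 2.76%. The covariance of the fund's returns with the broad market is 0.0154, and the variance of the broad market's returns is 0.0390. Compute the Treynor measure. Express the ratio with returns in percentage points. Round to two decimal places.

5.62

β = Cov / Var = 0.0154 / 0.0390 = 0.3949
Treynor = (Rp − Rf) / β = (4.98% − 2.76%) / 0.3949 = 2.22 / 0.3949 = 5.6217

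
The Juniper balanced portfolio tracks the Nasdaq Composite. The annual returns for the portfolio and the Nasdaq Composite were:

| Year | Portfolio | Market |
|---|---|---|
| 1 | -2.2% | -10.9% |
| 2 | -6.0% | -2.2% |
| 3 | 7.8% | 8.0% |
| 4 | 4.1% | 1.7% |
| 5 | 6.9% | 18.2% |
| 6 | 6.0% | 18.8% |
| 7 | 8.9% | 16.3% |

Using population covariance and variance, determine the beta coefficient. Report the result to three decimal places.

0.393

r̄p = 3.6429%,  r̄m = 7.1286%
Cov = Σ(rp − r̄p)(rm − r̄m) / 7 = 44.0316
Var(rm) = Σ(rm − r̄m)² / 7 = 112.1706
β = Cov / Var = 44.0316 / 112.1706 = 0.3925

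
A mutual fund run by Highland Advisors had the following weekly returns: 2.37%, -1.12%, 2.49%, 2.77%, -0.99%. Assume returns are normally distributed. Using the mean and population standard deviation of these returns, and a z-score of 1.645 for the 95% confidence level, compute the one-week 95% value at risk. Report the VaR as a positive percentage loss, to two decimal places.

1.80

r̄ = (2.37 − 1.12 + 2.49 + 2.77 − 0.99) / 5 = 5.520 / 5 = 1.1040%
Σ(r − r̄)² = 15.6303; population σ = √(15.6303/5) = 1.7681%
VaR = −(r̄ − z·σ) = −(1.1040 − 1.645 × 1.7681) = −(-1.8045) = 1.8045%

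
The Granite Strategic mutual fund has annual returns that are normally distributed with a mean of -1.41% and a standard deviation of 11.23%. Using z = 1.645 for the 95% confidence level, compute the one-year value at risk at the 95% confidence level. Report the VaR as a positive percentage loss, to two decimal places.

19.88

VaR (as % loss) = −(μ − z·σ) = −(-1.41% − 1.645 × 11.23%) = −(-19.88335%) = 19.88335%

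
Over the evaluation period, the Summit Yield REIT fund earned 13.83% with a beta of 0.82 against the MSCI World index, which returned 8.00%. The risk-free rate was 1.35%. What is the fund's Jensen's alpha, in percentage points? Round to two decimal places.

CAPM expected return = Rf + β(Rm − Rf) = 1.35% + 0.82 × (8.00% − 1.35%) = 1.35 + 0.82 × 6.65 = 6.8030%
Jensen's α = Rp − E[R] = 13.83% − 6.8030% = 7.0270

7.03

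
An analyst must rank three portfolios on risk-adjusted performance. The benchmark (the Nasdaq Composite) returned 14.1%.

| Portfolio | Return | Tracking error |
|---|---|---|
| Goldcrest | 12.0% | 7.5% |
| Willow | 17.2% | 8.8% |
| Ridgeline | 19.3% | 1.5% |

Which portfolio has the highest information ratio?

Ridgeline

Goldcrest: IR = (12.0% − 14.1%) / 7.5% = -0.280
Willow: IR = (17.2% − 14.1%) / 8.8% = 0.352
Ridgeline: IR = (19.3% − 14.1%) / 1.5% = 3.467
Highest: Ridgeline (3.467).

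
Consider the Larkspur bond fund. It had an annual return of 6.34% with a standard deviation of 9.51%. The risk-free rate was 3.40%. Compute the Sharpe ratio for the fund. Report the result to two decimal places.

0.31

Sharpe = (Rp − Rf) / σp = (6.34% − 3.40%) / 9.51% = 2.94% / 9.51% = 0.3091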